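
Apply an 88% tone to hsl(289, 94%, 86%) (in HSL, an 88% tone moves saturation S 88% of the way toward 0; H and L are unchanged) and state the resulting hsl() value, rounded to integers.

hsl(289, 11%, 86%)

S moves 88% from 94 toward 0: 94 − 82.72 = 11.28 → 11.
H and L are unchanged.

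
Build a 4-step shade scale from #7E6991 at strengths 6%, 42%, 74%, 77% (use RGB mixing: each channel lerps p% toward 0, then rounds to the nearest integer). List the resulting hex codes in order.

#766388, #493D54, #211B26, #1D1821

#7E6991 is rgb(126, 105, 145).
6%: (126 − 7.56 = 118.44→118, 105 − 6.3 = 98.7→99, 145 − 8.7 = 136.3→136) → #766388
42%: (126 − 52.92 = 73.08→73, 105 − 44.1 = 60.9→61, 145 − 60.9 = 84.1→84) → #493D54
74%: (126 − 93.24 = 32.76→33, 105 − 77.7 = 27.3→27, 145 − 107.3 = 37.7→38) → #211B26
77%: (126 − 97.02 = 28.98→29, 105 − 80.85 = 24.15→24, 145 − 111.65 = 33.35→33) → #1D1821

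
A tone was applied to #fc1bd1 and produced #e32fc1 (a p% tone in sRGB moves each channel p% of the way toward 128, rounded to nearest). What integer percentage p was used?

#fc1bd1 is rgb(252, 27, 209); #e32fc1 is rgb(227, 47, 193).
On the R channel (widest range): 227 ≈ 252 + (p/100)(128 − 252), so p ≈ 100×(227 − 252)/(128 − 252) = -2500/-124 = 20.16.
p = 20 reproduces all three channels after rounding.

20%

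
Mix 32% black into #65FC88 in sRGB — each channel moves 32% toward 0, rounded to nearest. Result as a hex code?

#45AB5C

#65FC88 is rgb(101, 252, 136).
Lerp each channel 32% toward 0:
  R: 101 + 0.32×(0−101) = 101 − 32.32 = 68.68 → 69
  G: 252 + 0.32×(0−252) = 252 − 80.64 = 171.36 → 171
  B: 136 + 0.32×(0−136) = 136 − 43.52 = 92.48 → 92
rgb(69, 171, 92) = #45AB5C.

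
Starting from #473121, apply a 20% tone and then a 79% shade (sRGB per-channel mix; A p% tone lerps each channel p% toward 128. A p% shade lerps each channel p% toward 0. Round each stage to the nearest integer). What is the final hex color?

#473121 is rgb(71, 49, 33).
A 20% tone moves each channel 20% toward 128:
  R: 71 + 0.2×(128−71) = 71 + 11.4 = 82.4 → 82
  G: 49 + 0.2×(128−49) = 49 + 15.8 = 64.8 → 65
  B: 33 + 0.2×(128−33) = 33 + 19 = 52 → 52
After the tone: rgb(82, 65, 52) = #524134.
Per channel, c → c + 0.79(0 − c):
  R: 82 + 0.79×(0−82) = 82 − 64.78 = 17.22 → 17
  G: 65 + 0.79×(0−65) = 65 − 51.35 = 13.65 → 14
  B: 52 − 41.08 = 10.92 → 11
rgb(17, 14, 11) = #110E0B.

#110E0B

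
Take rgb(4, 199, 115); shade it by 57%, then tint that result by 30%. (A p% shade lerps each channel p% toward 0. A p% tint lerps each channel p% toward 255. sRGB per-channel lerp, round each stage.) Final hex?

Per channel, c → c + 0.57(0 − c):
  R: 4 + 0.57×(0−4) = 4 − 2.28 = 1.72 → 2
  G: 199 + 0.57×(0−199) = 199 − 113.43 = 85.57 → 86
  B: 115 + 0.57×(0−115) = 115 − 65.55 = 49.45 → 49
After the shade: rgb(2, 86, 49) = #025631.
Per channel, c → c + 0.3(255 − c):
  R: 2 + 0.3×(255−2) = 2 + 75.9 = 77.9 → 78
  G: 86 + 0.3×(255−86) = 86 + 50.7 = 136.7 → 137
  B: 49 + 0.3×(255−49) = 49 + 61.8 = 110.8 → 111
rgb(78, 137, 111) = #4E896F.

#4E896F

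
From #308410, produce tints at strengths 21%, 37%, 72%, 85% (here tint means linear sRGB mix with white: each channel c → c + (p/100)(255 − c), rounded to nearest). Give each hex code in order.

#308410 is rgb(48, 132, 16).
21%: (48 + 43.47 = 91.47→91, 132 + 25.83 = 157.83→158, 16 + 50.19 = 66.19→66) → #5B9E42
37%: (48 + 76.59 = 124.59→125, 132 + 45.51 = 177.51→178, 16 + 88.43 = 104.43→104) → #7DB268
72%: (48 + 149.04 = 197.04→197, 132 + 88.56 = 220.56→221, 16 + 172.08 = 188.08→188) → #C5DDBC
85%: (48 + 175.95 = 223.95→224, 132 + 104.55 = 236.55→237, 16 + 203.15 = 219.15→219) → #E0EDDB

#5B9E42, #7DB268, #C5DDBC, #E0EDDB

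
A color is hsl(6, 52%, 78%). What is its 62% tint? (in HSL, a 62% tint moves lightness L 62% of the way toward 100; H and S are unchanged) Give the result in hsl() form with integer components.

L moves 62% from 78 toward 100: 78 + 13.64 = 91.64 → 92.
H and S are unchanged.

hsl(6, 52%, 92%)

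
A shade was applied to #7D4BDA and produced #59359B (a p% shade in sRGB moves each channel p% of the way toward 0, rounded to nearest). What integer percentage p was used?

#7D4BDA is rgb(125, 75, 218); #59359B is rgb(89, 53, 155).
On the B channel (widest range): 155 ≈ 218 + (p/100)(0 − 218), so p ≈ 100×(155 − 218)/(0 − 218) = -6300/-218 = 28.90.
p = 29 reproduces all three channels after rounding.

29%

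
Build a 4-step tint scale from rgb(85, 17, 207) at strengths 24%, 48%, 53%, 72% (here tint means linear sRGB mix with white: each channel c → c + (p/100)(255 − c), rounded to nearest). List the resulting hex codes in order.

#7e4adb, #a783e6, #af8fe8, #cfbcf2

24%: (85 + 40.8 = 125.8→126, 17 + 57.12 = 74.12→74, 207 + 11.52 = 218.52→219) → #7e4adb
48%: (85 + 81.6 = 166.6→167, 17 + 114.24 = 131.24→131, 207 + 23.04 = 230.04→230) → #a783e6
53%: (85 + 90.1 = 175.1→175, 17 + 126.14 = 143.14→143, 207 + 25.44 = 232.44→232) → #af8fe8
72%: (85 + 122.4 = 207.4→207, 17 + 171.36 = 188.36→188, 207 + 34.56 = 241.56→242) → #cfbcf2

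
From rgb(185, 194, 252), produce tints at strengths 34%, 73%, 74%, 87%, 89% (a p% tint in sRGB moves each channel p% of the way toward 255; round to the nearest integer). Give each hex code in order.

34%: (185 + 23.8 = 208.8→209, 194 + 20.74 = 214.74→215, 252 + 1.02 = 253.02→253) → #D1D7FD
73%: (185 + 51.1 = 236.1→236, 194 + 44.53 = 238.53→239, 252 + 2.19 = 254.19→254) → #ECEFFE
74%: (185 + 51.8 = 236.8→237, 194 + 45.14 = 239.14→239, 252 + 2.22 = 254.22→254) → #EDEFFE
87%: (185 + 60.9 = 245.9→246, 194 + 53.07 = 247.07→247, 252 + 2.61 = 254.61→255) → #F6F7FF
89%: (185 + 62.3 = 247.3→247, 194 + 54.29 = 248.29→248, 252 + 2.67 = 254.67→255) → #F7F8FF

#D1D7FD, #ECEFFE, #EDEFFE, #F6F7FF, #F7F8FF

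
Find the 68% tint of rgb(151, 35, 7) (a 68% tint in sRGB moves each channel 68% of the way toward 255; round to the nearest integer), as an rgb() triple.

A 68% tint moves each channel 68% toward 255:
  R: 151 + 70.72 = 221.72 → 222
  G: 35 + 0.68×(255−35) = 35 + 149.6 = 184.6 → 185
  B: 7 + 0.68×(255−7) = 7 + 168.64 = 175.64 → 176

rgb(222, 185, 176)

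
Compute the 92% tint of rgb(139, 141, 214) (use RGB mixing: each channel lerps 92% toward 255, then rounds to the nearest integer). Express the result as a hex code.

#f6f6fc

Lerp each channel 92% toward 255:
  R: 139 + 0.92×(255−139) = 139 + 106.72 = 245.72 → 246
  G: 141 + 104.88 = 245.88 → 246
  B: 214 + 0.92×(255−214) = 214 + 37.72 = 251.72 → 252
rgb(246, 246, 252) = #f6f6fc.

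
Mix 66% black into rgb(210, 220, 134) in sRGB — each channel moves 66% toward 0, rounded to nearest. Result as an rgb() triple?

Lerp each channel 66% toward 0:
  R: 210 + 0.66×(0−210) = 210 − 138.6 = 71.4 → 71
  G: 220 − 145.2 = 74.8 → 75
  B: 134 + 0.66×(0−134) = 134 − 88.44 = 45.56 → 46

rgb(71, 75, 46)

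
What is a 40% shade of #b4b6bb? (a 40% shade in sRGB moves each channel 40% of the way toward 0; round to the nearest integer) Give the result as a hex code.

#6c6d70

#b4b6bb is rgb(180, 182, 187).
Per channel, c → c + 0.4(0 − c):
  R: 180 − 72 = 108 → 108
  G: 182 + 0.4×(0−182) = 182 − 72.8 = 109.2 → 109
  B: 187 − 74.8 = 112.2 → 112
rgb(108, 109, 112) = #6c6d70.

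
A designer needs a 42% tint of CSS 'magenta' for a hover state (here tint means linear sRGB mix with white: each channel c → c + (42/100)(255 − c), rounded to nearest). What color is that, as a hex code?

#ff6bff

CSS magenta is rgb(255, 0, 255).
Per channel, c → c + 0.42(255 − c):
  R: 255 + 0.42×(255−255) = 255 + 0 = 255 → 255
  G: 0 + 0.42×(255−0) = 0 + 107.1 = 107.1 → 107
  B: 255 + 0 = 255 → 255
rgb(255, 107, 255) = #ff6bff.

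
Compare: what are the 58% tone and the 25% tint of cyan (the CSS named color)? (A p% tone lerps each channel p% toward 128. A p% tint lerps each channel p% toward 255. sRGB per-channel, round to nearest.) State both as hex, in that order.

#4ab5b5, #40ffff

CSS cyan is rgb(0, 255, 255).
58% tone:
  R: 0 + 74.24 = 74.24 → 74
  G: 255 + 0.58×(128−255) = 255 − 73.66 = 181.34 → 181
  B: 255 + 0.58×(128−255) = 255 − 73.66 = 181.34 → 181
  → #4ab5b5
25% tint:
  R: 0 + 63.75 = 63.75 → 64
  G: 255 + 0 = 255 → 255
  B: 255 + 0.25×(255−255) = 255 + 0 = 255 → 255
  → #40ffff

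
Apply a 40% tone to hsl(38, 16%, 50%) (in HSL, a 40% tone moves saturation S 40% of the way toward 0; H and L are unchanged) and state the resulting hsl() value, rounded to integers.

hsl(38, 10%, 50%)

S moves 40% from 16 toward 0: 16 − 6.4 = 9.6 → 10.
H and L are unchanged.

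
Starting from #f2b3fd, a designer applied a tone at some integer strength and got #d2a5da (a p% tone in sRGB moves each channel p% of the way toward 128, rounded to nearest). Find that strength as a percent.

28%

#f2b3fd is rgb(242, 179, 253); #d2a5da is rgb(210, 165, 218).
On the B channel (widest range): 218 ≈ 253 + (p/100)(128 − 253), so p ≈ 100×(218 − 253)/(128 − 253) = -3500/-125 = 28.00.
p = 28 reproduces all three channels after rounding.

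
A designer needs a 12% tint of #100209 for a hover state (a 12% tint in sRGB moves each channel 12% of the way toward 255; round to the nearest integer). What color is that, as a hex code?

#2d2027

#100209 is rgb(16, 2, 9).
A 12% tint moves each channel 12% toward 255:
  R: 16 + 0.12×(255−16) = 16 + 28.68 = 44.68 → 45
  G: 2 + 0.12×(255−2) = 2 + 30.36 = 32.36 → 32
  B: 9 + 0.12×(255−9) = 9 + 29.52 = 38.52 → 39
rgb(45, 32, 39) = #2d2027.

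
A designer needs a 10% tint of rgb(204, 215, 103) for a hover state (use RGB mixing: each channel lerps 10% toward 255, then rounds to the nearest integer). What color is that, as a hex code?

Per channel, c → c + 0.1(255 − c):
  R: 204 + 0.1×(255−204) = 204 + 5.1 = 209.1 → 209
  G: 215 + 4 = 219 → 219
  B: 103 + 15.2 = 118.2 → 118
rgb(209, 219, 118) = #d1db76.

#d1db76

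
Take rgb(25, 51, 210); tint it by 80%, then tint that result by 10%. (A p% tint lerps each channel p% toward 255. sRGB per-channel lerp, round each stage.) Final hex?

Lerp each channel 80% toward 255:
  R: 25 + 0.8×(255−25) = 25 + 184 = 209 → 209
  G: 51 + 0.8×(255−51) = 51 + 163.2 = 214.2 → 214
  B: 210 + 0.8×(255−210) = 210 + 36 = 246 → 246
After the tint: rgb(209, 214, 246) = #D1D6F6.
Per channel, c → c + 0.1(255 − c):
  R: 209 + 0.1×(255−209) = 209 + 4.6 = 213.6 → 214
  G: 214 + 0.1×(255−214) = 214 + 4.1 = 218.1 → 218
  B: 246 + 0.1×(255−246) = 246 + 0.9 = 246.9 → 247
rgb(214, 218, 247) = #D6DAF7.

#D6DAF7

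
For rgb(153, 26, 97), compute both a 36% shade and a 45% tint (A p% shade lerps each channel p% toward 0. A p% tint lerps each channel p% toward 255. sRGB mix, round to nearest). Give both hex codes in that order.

#62113E, #C781A8

36% shade:
  R: 153 + 0.36×(0−153) = 153 − 55.08 = 97.92 → 98
  G: 26 − 9.36 = 16.64 → 17
  B: 97 − 34.92 = 62.08 → 62
  → #62113E
45% tint:
  R: 153 + 45.9 = 198.9 → 199
  G: 26 + 103.05 = 129.05 → 129
  B: 97 + 71.1 = 168.1 → 168
  → #C781A8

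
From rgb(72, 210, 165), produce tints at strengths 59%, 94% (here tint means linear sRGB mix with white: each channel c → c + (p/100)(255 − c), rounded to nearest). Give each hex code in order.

#B4EDDA, #F4FCFA

59%: (72 + 107.97 = 179.97→180, 210 + 26.55 = 236.55→237, 165 + 53.1 = 218.1→218) → #B4EDDA
94%: (72 + 172.02 = 244.02→244, 210 + 42.3 = 252.3→252, 165 + 84.6 = 249.6→250) → #F4FCFA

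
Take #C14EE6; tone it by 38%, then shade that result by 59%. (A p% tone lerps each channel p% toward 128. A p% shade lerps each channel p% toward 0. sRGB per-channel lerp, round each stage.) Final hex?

#45284E

#C14EE6 is rgb(193, 78, 230).
A 38% tone moves each channel 38% toward 128:
  R: 193 + 0.38×(128−193) = 193 − 24.7 = 168.3 → 168
  G: 78 + 0.38×(128−78) = 78 + 19 = 97 → 97
  B: 230 − 38.76 = 191.24 → 191
After the tone: rgb(168, 97, 191) = #A861BF.
A 59% shade moves each channel 59% toward 0:
  R: 168 + 0.59×(0−168) = 168 − 99.12 = 68.88 → 69
  G: 97 − 57.23 = 39.77 → 40
  B: 191 − 112.69 = 78.31 → 78
rgb(69, 40, 78) = #45284E.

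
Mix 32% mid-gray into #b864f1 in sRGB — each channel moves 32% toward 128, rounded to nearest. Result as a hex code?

#a66dcd

#b864f1 is rgb(184, 100, 241).
Lerp each channel 32% toward 128:
  R: 184 + 0.32×(128−184) = 184 − 17.92 = 166.08 → 166
  G: 100 + 0.32×(128−100) = 100 + 8.96 = 108.96 → 109
  B: 241 + 0.32×(128−241) = 241 − 36.16 = 204.84 → 205
rgb(166, 109, 205) = #a66dcd.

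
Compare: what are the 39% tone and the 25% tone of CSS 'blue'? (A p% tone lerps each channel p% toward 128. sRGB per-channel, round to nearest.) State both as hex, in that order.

CSS blue is rgb(0, 0, 255).
39% tone:
  R: 0 + 49.92 = 49.92 → 50
  G: 0 + 0.39×(128−0) = 0 + 49.92 = 49.92 → 50
  B: 255 + 0.39×(128−255) = 255 − 49.53 = 205.47 → 205
  → #3232cd
25% tone:
  R: 0 + 0.25×(128−0) = 0 + 32 = 32 → 32
  G: 0 + 32 = 32 → 32
  B: 255 + 0.25×(128−255) = 255 − 31.75 = 223.25 → 223
  → #2020df

#3232cd, #2020df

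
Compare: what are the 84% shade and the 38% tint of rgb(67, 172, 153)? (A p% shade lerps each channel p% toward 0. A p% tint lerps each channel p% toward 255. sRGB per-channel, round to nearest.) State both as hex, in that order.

84% shade:
  R: 67 − 56.28 = 10.72 → 11
  G: 172 + 0.84×(0−172) = 172 − 144.48 = 27.52 → 28
  B: 153 + 0.84×(0−153) = 153 − 128.52 = 24.48 → 24
  → #0B1C18
38% tint:
  R: 67 + 0.38×(255−67) = 67 + 71.44 = 138.44 → 138
  G: 172 + 31.54 = 203.54 → 204
  B: 153 + 38.76 = 191.76 → 192
  → #8ACCC0

#0B1C18, #8ACCC0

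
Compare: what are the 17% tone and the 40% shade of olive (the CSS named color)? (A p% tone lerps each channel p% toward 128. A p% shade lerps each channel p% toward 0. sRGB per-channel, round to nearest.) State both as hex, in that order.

CSS olive is rgb(128, 128, 0).
17% tone:
  R: 128 + 0.17×(128−128) = 128 + 0 = 128 → 128
  G: 128 + 0.17×(128−128) = 128 + 0 = 128 → 128
  B: 0 + 0.17×(128−0) = 0 + 21.76 = 21.76 → 22
  → #808016
40% shade:
  R: 128 − 51.2 = 76.8 → 77
  G: 128 + 0.4×(0−128) = 128 − 51.2 = 76.8 → 77
  B: 0 + 0 = 0 → 0
  → #4d4d00

#808016, #4d4d00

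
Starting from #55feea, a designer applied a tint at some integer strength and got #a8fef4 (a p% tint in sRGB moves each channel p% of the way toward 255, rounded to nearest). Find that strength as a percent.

#55feea is rgb(85, 254, 234); #a8fef4 is rgb(168, 254, 244).
On the R channel (widest range): 168 ≈ 85 + (p/100)(255 − 85), so p ≈ 100×(168 − 85)/(255 − 85) = 8300/170 = 48.82.
p = 49 reproduces all three channels after rounding.

49%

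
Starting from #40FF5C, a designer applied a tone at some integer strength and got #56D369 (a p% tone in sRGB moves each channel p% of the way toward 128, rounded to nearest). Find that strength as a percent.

#40FF5C is rgb(64, 255, 92); #56D369 is rgb(86, 211, 105).
On the G channel (widest range): 211 ≈ 255 + (p/100)(128 − 255), so p ≈ 100×(211 − 255)/(128 − 255) = -4400/-127 = 34.65.
p = 35 reproduces all three channels after rounding.

35%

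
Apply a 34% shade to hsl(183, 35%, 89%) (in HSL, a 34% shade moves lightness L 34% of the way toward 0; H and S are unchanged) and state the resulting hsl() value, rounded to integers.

L moves 34% from 89 toward 0: 89 − 30.26 = 58.74 → 59.
H and S are unchanged.

hsl(183, 35%, 59%)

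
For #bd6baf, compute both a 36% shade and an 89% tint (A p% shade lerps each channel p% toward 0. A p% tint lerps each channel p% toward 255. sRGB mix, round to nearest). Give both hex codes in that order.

#bd6baf is rgb(189, 107, 175).
36% shade:
  R: 189 − 68.04 = 120.96 → 121
  G: 107 + 0.36×(0−107) = 107 − 38.52 = 68.48 → 68
  B: 175 + 0.36×(0−175) = 175 − 63 = 112 → 112
  → #794470
89% tint:
  R: 189 + 58.74 = 247.74 → 248
  G: 107 + 0.89×(255−107) = 107 + 131.72 = 238.72 → 239
  B: 175 + 0.89×(255−175) = 175 + 71.2 = 246.2 → 246
  → #f8eff6

#794470, #f8eff6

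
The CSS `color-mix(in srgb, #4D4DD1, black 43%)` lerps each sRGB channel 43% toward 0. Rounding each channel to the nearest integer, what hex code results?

#4D4DD1 is rgb(77, 77, 209).
Lerp each channel 43% toward 0:
  R: 77 + 0.43×(0−77) = 77 − 33.11 = 43.89 → 44
  G: 77 − 33.11 = 43.89 → 44
  B: 209 + 0.43×(0−209) = 209 − 89.87 = 119.13 → 119
rgb(44, 44, 119) = #2C2C77.

#2C2C77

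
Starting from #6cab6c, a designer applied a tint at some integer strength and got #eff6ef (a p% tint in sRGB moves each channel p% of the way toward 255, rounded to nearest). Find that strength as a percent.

#6cab6c is rgb(108, 171, 108); #eff6ef is rgb(239, 246, 239).
On the R channel (widest range): 239 ≈ 108 + (p/100)(255 − 108), so p ≈ 100×(239 − 108)/(255 − 108) = 13100/147 = 89.12.
p = 89 reproduces all three channels after rounding.

89%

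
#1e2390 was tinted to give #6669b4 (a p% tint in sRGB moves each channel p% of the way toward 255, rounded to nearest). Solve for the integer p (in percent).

#1e2390 is rgb(30, 35, 144); #6669b4 is rgb(102, 105, 180).
On the R channel (widest range): 102 ≈ 30 + (p/100)(255 − 30), so p ≈ 100×(102 − 30)/(255 − 30) = 7200/225 = 32.00.
p = 32 reproduces all three channels after rounding.

32%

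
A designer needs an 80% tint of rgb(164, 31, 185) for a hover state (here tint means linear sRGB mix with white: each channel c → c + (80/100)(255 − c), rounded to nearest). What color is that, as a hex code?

Lerp each channel 80% toward 255:
  R: 164 + 0.8×(255−164) = 164 + 72.8 = 236.8 → 237
  G: 31 + 179.2 = 210.2 → 210
  B: 185 + 0.8×(255−185) = 185 + 56 = 241 → 241
rgb(237, 210, 241) = #EDD2F1.

#EDD2F1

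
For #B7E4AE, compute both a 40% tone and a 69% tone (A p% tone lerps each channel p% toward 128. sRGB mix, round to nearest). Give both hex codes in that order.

#B7E4AE is rgb(183, 228, 174).
40% tone:
  R: 183 − 22 = 161 → 161
  G: 228 + 0.4×(128−228) = 228 − 40 = 188 → 188
  B: 174 − 18.4 = 155.6 → 156
  → #A1BC9C
69% tone:
  R: 183 + 0.69×(128−183) = 183 − 37.95 = 145.05 → 145
  G: 228 + 0.69×(128−228) = 228 − 69 = 159 → 159
  B: 174 − 31.74 = 142.26 → 142
  → #919F8E

#A1BC9C, #919F8E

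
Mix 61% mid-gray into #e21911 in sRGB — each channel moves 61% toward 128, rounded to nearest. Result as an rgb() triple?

rgb(166, 88, 85)

#e21911 is rgb(226, 25, 17).
Lerp each channel 61% toward 128:
  R: 226 − 59.78 = 166.22 → 166
  G: 25 + 0.61×(128−25) = 25 + 62.83 = 87.83 → 88
  B: 17 + 67.71 = 84.71 → 85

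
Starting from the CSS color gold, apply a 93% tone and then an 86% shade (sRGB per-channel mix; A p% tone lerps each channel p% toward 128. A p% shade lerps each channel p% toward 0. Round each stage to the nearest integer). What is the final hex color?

#131311

CSS gold is rgb(255, 215, 0).
A 93% tone moves each channel 93% toward 128:
  R: 255 + 0.93×(128−255) = 255 − 118.11 = 136.89 → 137
  G: 215 + 0.93×(128−215) = 215 − 80.91 = 134.09 → 134
  B: 0 + 0.93×(128−0) = 0 + 119.04 = 119.04 → 119
After the tone: rgb(137, 134, 119) = #898677.
An 86% shade moves each channel 86% toward 0:
  R: 137 − 117.82 = 19.18 → 19
  G: 134 − 115.24 = 18.76 → 19
  B: 119 + 0.86×(0−119) = 119 − 102.34 = 16.66 → 17
rgb(19, 19, 17) = #131311.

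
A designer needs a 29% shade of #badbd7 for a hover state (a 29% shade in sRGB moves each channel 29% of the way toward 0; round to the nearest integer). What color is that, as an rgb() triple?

#badbd7 is rgb(186, 219, 215).
A 29% shade moves each channel 29% toward 0:
  R: 186 + 0.29×(0−186) = 186 − 53.94 = 132.06 → 132
  G: 219 − 63.51 = 155.49 → 155
  B: 215 + 0.29×(0−215) = 215 − 62.35 = 152.65 → 153

rgb(132, 155, 153)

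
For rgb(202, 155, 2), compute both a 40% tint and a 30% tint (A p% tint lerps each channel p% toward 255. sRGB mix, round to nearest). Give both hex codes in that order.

#DFC367, #DAB94E

40% tint:
  R: 202 + 0.4×(255−202) = 202 + 21.2 = 223.2 → 223
  G: 155 + 0.4×(255−155) = 155 + 40 = 195 → 195
  B: 2 + 101.2 = 103.2 → 103
  → #DFC367
30% tint:
  R: 202 + 0.3×(255−202) = 202 + 15.9 = 217.9 → 218
  G: 155 + 0.3×(255−155) = 155 + 30 = 185 → 185
  B: 2 + 0.3×(255−2) = 2 + 75.9 = 77.9 → 78
  → #DAB94E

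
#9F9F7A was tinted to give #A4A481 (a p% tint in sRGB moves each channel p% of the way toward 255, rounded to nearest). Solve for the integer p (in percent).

#9F9F7A is rgb(159, 159, 122); #A4A481 is rgb(164, 164, 129).
On the B channel (widest range): 129 ≈ 122 + (p/100)(255 − 122), so p ≈ 100×(129 − 122)/(255 − 122) = 700/133 = 5.26.
p = 5 reproduces all three channels after rounding.

5%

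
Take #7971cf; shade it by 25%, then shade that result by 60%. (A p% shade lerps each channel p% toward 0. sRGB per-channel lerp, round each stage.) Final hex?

#24223e

#7971cf is rgb(121, 113, 207).
Per channel, c → c + 0.25(0 − c):
  R: 121 + 0.25×(0−121) = 121 − 30.25 = 90.75 → 91
  G: 113 + 0.25×(0−113) = 113 − 28.25 = 84.75 → 85
  B: 207 + 0.25×(0−207) = 207 − 51.75 = 155.25 → 155
After the shade: rgb(91, 85, 155) = #5b559b.
A 60% shade moves each channel 60% toward 0:
  R: 91 + 0.6×(0−91) = 91 − 54.6 = 36.4 → 36
  G: 85 − 51 = 34 → 34
  B: 155 − 93 = 62 → 62
rgb(36, 34, 62) = #24223e.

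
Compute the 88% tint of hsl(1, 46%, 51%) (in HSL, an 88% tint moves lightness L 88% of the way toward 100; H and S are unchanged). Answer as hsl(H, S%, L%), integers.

hsl(1, 46%, 94%)

L moves 88% from 51 toward 100: 51 + 43.12 = 94.12 → 94.
H and S are unchanged.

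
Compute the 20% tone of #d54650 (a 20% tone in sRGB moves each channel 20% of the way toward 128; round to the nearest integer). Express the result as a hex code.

#d54650 is rgb(213, 70, 80).
A 20% tone moves each channel 20% toward 128:
  R: 213 − 17 = 196 → 196
  G: 70 + 0.2×(128−70) = 70 + 11.6 = 81.6 → 82
  B: 80 + 0.2×(128−80) = 80 + 9.6 = 89.6 → 90
rgb(196, 82, 90) = #c4525a.

#c4525a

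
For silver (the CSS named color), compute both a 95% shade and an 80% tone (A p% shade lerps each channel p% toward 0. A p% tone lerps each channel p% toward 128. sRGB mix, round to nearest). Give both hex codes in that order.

#0A0A0A, #8D8D8D

CSS silver is rgb(192, 192, 192).
95% shade:
  R: 192 + 0.95×(0−192) = 192 − 182.4 = 9.6 → 10
  G: 192 − 182.4 = 9.6 → 10
  B: 192 + 0.95×(0−192) = 192 − 182.4 = 9.6 → 10
  → #0A0A0A
80% tone:
  R: 192 − 51.2 = 140.8 → 141
  G: 192 − 51.2 = 140.8 → 141
  B: 192 + 0.8×(128−192) = 192 − 51.2 = 140.8 → 141
  → #8D8D8D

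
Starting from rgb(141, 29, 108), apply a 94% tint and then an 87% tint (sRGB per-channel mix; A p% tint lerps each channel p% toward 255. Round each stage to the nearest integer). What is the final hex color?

#FEFDFE

Per channel, c → c + 0.94(255 − c):
  R: 141 + 0.94×(255−141) = 141 + 107.16 = 248.16 → 248
  G: 29 + 0.94×(255−29) = 29 + 212.44 = 241.44 → 241
  B: 108 + 138.18 = 246.18 → 246
After the tint: rgb(248, 241, 246) = #F8F1F6.
Per channel, c → c + 0.87(255 − c):
  R: 248 + 6.09 = 254.09 → 254
  G: 241 + 0.87×(255−241) = 241 + 12.18 = 253.18 → 253
  B: 246 + 7.83 = 253.83 → 254
rgb(254, 253, 254) = #FEFDFE.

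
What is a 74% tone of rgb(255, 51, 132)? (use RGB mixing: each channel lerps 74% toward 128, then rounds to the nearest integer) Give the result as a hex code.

#a16c81

Per channel, c → c + 0.74(128 − c):
  R: 255 − 93.98 = 161.02 → 161
  G: 51 + 0.74×(128−51) = 51 + 56.98 = 107.98 → 108
  B: 132 + 0.74×(128−132) = 132 − 2.96 = 129.04 → 129
rgb(161, 108, 129) = #a16c81.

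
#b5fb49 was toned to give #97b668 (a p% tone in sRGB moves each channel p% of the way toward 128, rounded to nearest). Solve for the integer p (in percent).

#b5fb49 is rgb(181, 251, 73); #97b668 is rgb(151, 182, 104).
On the G channel (widest range): 182 ≈ 251 + (p/100)(128 − 251), so p ≈ 100×(182 − 251)/(128 − 251) = -6900/-123 = 56.10.
p = 56 reproduces all three channels after rounding.

56%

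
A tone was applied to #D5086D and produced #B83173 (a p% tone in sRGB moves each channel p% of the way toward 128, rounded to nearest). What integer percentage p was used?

#D5086D is rgb(213, 8, 109); #B83173 is rgb(184, 49, 115).
On the G channel (widest range): 49 ≈ 8 + (p/100)(128 − 8), so p ≈ 100×(49 − 8)/(128 − 8) = 4100/120 = 34.17.
p = 34 reproduces all three channels after rounding.

34%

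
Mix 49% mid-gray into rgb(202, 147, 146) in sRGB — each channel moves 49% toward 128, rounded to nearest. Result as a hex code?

Per channel, c → c + 0.49(128 − c):
  R: 202 + 0.49×(128−202) = 202 − 36.26 = 165.74 → 166
  G: 147 − 9.31 = 137.69 → 138
  B: 146 − 8.82 = 137.18 → 137
rgb(166, 138, 137) = #A68A89.

#A68A89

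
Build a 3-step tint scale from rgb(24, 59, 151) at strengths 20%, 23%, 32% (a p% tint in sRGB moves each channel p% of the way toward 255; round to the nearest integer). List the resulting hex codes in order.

20%: (24 + 46.2 = 70.2→70, 59 + 39.2 = 98.2→98, 151 + 20.8 = 171.8→172) → #4662AC
23%: (24 + 53.13 = 77.13→77, 59 + 45.08 = 104.08→104, 151 + 23.92 = 174.92→175) → #4D68AF
32%: (24 + 73.92 = 97.92→98, 59 + 62.72 = 121.72→122, 151 + 33.28 = 184.28→184) → #627AB8

#4662AC, #4D68AF, #627AB8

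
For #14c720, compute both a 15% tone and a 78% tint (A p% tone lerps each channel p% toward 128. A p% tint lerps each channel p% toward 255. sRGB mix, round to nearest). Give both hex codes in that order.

#14c720 is rgb(20, 199, 32).
15% tone:
  R: 20 + 16.2 = 36.2 → 36
  G: 199 + 0.15×(128−199) = 199 − 10.65 = 188.35 → 188
  B: 32 + 0.15×(128−32) = 32 + 14.4 = 46.4 → 46
  → #24bc2e
78% tint:
  R: 20 + 0.78×(255−20) = 20 + 183.3 = 203.3 → 203
  G: 199 + 43.68 = 242.68 → 243
  B: 32 + 173.94 = 205.94 → 206
  → #cbf3ce

#24bc2e, #cbf3ce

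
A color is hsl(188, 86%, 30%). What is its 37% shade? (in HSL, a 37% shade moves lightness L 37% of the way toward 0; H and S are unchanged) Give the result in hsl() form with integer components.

L moves 37% from 30 toward 0: 30 − 11.1 = 18.9 → 19.
H and S are unchanged.

hsl(188, 86%, 19%)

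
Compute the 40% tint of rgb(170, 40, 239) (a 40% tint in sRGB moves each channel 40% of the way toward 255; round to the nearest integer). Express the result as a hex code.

#CC7EF5

Per channel, c → c + 0.4(255 − c):
  R: 170 + 0.4×(255−170) = 170 + 34 = 204 → 204
  G: 40 + 0.4×(255−40) = 40 + 86 = 126 → 126
  B: 239 + 6.4 = 245.4 → 245
rgb(204, 126, 245) = #CC7EF5.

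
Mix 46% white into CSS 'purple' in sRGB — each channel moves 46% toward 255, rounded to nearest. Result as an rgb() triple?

CSS purple is rgb(128, 0, 128).
Lerp each channel 46% toward 255:
  R: 128 + 0.46×(255−128) = 128 + 58.42 = 186.42 → 186
  G: 0 + 0.46×(255−0) = 0 + 117.3 = 117.3 → 117
  B: 128 + 0.46×(255−128) = 128 + 58.42 = 186.42 → 186

rgb(186, 117, 186)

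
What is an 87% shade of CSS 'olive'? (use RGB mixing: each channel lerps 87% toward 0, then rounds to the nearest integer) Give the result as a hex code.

CSS olive is rgb(128, 128, 0).
Lerp each channel 87% toward 0:
  R: 128 − 111.36 = 16.64 → 17
  G: 128 − 111.36 = 16.64 → 17
  B: 0 + 0 = 0 → 0
rgb(17, 17, 0) = #111100.

#111100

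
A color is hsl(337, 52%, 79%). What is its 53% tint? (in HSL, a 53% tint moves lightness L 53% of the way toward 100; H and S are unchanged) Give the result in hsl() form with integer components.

hsl(337, 52%, 90%)

L moves 53% from 79 toward 100: 79 + 11.13 = 90.13 → 90.
H and S are unchanged.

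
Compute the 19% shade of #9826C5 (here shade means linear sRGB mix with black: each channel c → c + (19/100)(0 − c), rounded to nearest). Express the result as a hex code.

#9826C5 is rgb(152, 38, 197).
Lerp each channel 19% toward 0:
  R: 152 + 0.19×(0−152) = 152 − 28.88 = 123.12 → 123
  G: 38 + 0.19×(0−38) = 38 − 7.22 = 30.78 → 31
  B: 197 + 0.19×(0−197) = 197 − 37.43 = 159.57 → 160
rgb(123, 31, 160) = #7B1FA0.

#7B1FA0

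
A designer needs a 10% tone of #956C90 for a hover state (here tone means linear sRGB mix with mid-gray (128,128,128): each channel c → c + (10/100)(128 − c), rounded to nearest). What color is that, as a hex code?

#936E8E

#956C90 is rgb(149, 108, 144).
Per channel, c → c + 0.1(128 − c):
  R: 149 + 0.1×(128−149) = 149 − 2.1 = 146.9 → 147
  G: 108 + 0.1×(128−108) = 108 + 2 = 110 → 110
  B: 144 − 1.6 = 142.4 → 142
rgb(147, 110, 142) = #936E8E.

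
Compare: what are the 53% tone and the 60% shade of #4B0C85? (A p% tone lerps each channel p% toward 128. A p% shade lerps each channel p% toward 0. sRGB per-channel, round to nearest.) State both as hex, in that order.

#674982, #1E0535

#4B0C85 is rgb(75, 12, 133).
53% tone:
  R: 75 + 0.53×(128−75) = 75 + 28.09 = 103.09 → 103
  G: 12 + 0.53×(128−12) = 12 + 61.48 = 73.48 → 73
  B: 133 − 2.65 = 130.35 → 130
  → #674982
60% shade:
  R: 75 + 0.6×(0−75) = 75 − 45 = 30 → 30
  G: 12 + 0.6×(0−12) = 12 − 7.2 = 4.8 → 5
  B: 133 − 79.8 = 53.2 → 53
  → #1E0535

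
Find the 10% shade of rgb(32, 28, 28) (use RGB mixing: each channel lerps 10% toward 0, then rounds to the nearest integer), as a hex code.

#1d1919

Per channel, c → c + 0.1(0 − c):
  R: 32 + 0.1×(0−32) = 32 − 3.2 = 28.8 → 29
  G: 28 + 0.1×(0−28) = 28 − 2.8 = 25.2 → 25
  B: 28 + 0.1×(0−28) = 28 − 2.8 = 25.2 → 25
rgb(29, 25, 25) = #1d1919.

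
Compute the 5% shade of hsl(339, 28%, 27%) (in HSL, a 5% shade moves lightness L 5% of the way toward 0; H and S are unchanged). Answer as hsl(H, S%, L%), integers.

hsl(339, 28%, 26%)

L moves 5% from 27 toward 0: 27 − 1.35 = 25.65 → 26.
H and S are unchanged.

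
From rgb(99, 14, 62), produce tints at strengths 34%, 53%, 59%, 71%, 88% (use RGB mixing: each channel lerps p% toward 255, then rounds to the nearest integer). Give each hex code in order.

#986080, #B68EA4, #BF9CB0, #D2B9C7, #ECE2E8

34%: (99 + 53.04 = 152.04→152, 14 + 81.94 = 95.94→96, 62 + 65.62 = 127.62→128) → #986080
53%: (99 + 82.68 = 181.68→182, 14 + 127.73 = 141.73→142, 62 + 102.29 = 164.29→164) → #B68EA4
59%: (99 + 92.04 = 191.04→191, 14 + 142.19 = 156.19→156, 62 + 113.87 = 175.87→176) → #BF9CB0
71%: (99 + 110.76 = 209.76→210, 14 + 171.11 = 185.11→185, 62 + 137.03 = 199.03→199) → #D2B9C7
88%: (99 + 137.28 = 236.28→236, 14 + 212.08 = 226.08→226, 62 + 169.84 = 231.84→232) → #ECE2E8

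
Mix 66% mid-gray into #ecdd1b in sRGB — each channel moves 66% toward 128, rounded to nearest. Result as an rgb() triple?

#ecdd1b is rgb(236, 221, 27).
A 66% tone moves each channel 66% toward 128:
  R: 236 + 0.66×(128−236) = 236 − 71.28 = 164.72 → 165
  G: 221 − 61.38 = 159.62 → 160
  B: 27 + 0.66×(128−27) = 27 + 66.66 = 93.66 → 94

rgb(165, 160, 94)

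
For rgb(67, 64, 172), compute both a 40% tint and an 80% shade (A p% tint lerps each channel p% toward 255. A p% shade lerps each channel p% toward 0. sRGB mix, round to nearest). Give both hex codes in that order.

40% tint:
  R: 67 + 0.4×(255−67) = 67 + 75.2 = 142.2 → 142
  G: 64 + 0.4×(255−64) = 64 + 76.4 = 140.4 → 140
  B: 172 + 33.2 = 205.2 → 205
  → #8e8ccd
80% shade:
  R: 67 + 0.8×(0−67) = 67 − 53.6 = 13.4 → 13
  G: 64 + 0.8×(0−64) = 64 − 51.2 = 12.8 → 13
  B: 172 + 0.8×(0−172) = 172 − 137.6 = 34.4 → 34
  → #0d0d22

#8e8ccd, #0d0d22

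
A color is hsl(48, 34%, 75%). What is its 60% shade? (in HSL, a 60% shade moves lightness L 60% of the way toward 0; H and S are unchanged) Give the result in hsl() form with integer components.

L moves 60% from 75 toward 0: 75 − 45 = 30 → 30.
H and S are unchanged.

hsl(48, 34%, 30%)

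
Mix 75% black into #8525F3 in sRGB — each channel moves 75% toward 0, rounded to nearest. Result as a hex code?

#8525F3 is rgb(133, 37, 243).
Lerp each channel 75% toward 0:
  R: 133 + 0.75×(0−133) = 133 − 99.75 = 33.25 → 33
  G: 37 + 0.75×(0−37) = 37 − 27.75 = 9.25 → 9
  B: 243 − 182.25 = 60.75 → 61
rgb(33, 9, 61) = #21093D.

#21093D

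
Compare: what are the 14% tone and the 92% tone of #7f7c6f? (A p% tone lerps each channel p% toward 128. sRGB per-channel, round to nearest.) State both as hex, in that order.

#7f7c6f is rgb(127, 124, 111).
14% tone:
  R: 127 + 0.14×(128−127) = 127 + 0.14 = 127.14 → 127
  G: 124 + 0.56 = 124.56 → 125
  B: 111 + 0.14×(128−111) = 111 + 2.38 = 113.38 → 113
  → #7f7d71
92% tone:
  R: 127 + 0.92 = 127.92 → 128
  G: 124 + 3.68 = 127.68 → 128
  B: 111 + 0.92×(128−111) = 111 + 15.64 = 126.64 → 127
  → #80807f

#7f7d71, #80807f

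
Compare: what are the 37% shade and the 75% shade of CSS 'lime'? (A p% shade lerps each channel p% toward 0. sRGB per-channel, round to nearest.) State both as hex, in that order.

#00A100, #004000

CSS lime is rgb(0, 255, 0).
37% shade:
  R: 0 + 0 = 0 → 0
  G: 255 + 0.37×(0−255) = 255 − 94.35 = 160.65 → 161
  B: 0 + 0 = 0 → 0
  → #00A100
75% shade:
  R: 0 + 0.75×(0−0) = 0 + 0 = 0 → 0
  G: 255 − 191.25 = 63.75 → 64
  B: 0 + 0.75×(0−0) = 0 + 0 = 0 → 0
  → #004000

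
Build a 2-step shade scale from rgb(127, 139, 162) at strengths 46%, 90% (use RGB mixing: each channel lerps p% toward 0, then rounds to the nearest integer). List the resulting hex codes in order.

#454B57, #0D0E10

46%: (127 − 58.42 = 68.58→69, 139 − 63.94 = 75.06→75, 162 − 74.52 = 87.48→87) → #454B57
90%: (127 − 114.3 = 12.7→13, 139 − 125.1 = 13.9→14, 162 − 145.8 = 16.2→16) → #0D0E10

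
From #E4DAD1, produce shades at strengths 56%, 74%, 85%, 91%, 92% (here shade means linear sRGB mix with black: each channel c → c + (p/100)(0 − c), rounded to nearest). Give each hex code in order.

#E4DAD1 is rgb(228, 218, 209).
56%: (228 − 127.68 = 100.32→100, 218 − 122.08 = 95.92→96, 209 − 117.04 = 91.96→92) → #64605C
74%: (228 − 168.72 = 59.28→59, 218 − 161.32 = 56.68→57, 209 − 154.66 = 54.34→54) → #3B3936
85%: (228 − 193.8 = 34.2→34, 218 − 185.3 = 32.7→33, 209 − 177.65 = 31.35→31) → #22211F
91%: (228 − 207.48 = 20.52→21, 218 − 198.38 = 19.62→20, 209 − 190.19 = 18.81→19) → #151413
92%: (228 − 209.76 = 18.24→18, 218 − 200.56 = 17.44→17, 209 − 192.28 = 16.72→17) → #121111

#64605C, #3B3936, #22211F, #151413, #121111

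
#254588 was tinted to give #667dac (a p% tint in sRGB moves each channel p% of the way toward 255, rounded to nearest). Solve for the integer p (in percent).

#254588 is rgb(37, 69, 136); #667dac is rgb(102, 125, 172).
On the R channel (widest range): 102 ≈ 37 + (p/100)(255 − 37), so p ≈ 100×(102 − 37)/(255 − 37) = 6500/218 = 29.82.
p = 30 reproduces all three channels after rounding.

30%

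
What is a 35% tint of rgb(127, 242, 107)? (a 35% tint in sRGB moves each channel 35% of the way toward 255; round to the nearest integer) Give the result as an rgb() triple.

rgb(172, 247, 159)

Lerp each channel 35% toward 255:
  R: 127 + 44.8 = 171.8 → 172
  G: 242 + 0.35×(255−242) = 242 + 4.55 = 246.55 → 247
  B: 107 + 0.35×(255−107) = 107 + 51.8 = 158.8 → 159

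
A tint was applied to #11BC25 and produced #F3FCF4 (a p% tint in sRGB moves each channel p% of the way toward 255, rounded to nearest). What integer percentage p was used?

#11BC25 is rgb(17, 188, 37); #F3FCF4 is rgb(243, 252, 244).
On the R channel (widest range): 243 ≈ 17 + (p/100)(255 − 17), so p ≈ 100×(243 − 17)/(255 − 17) = 22600/238 = 94.96.
p = 95 reproduces all three channels after rounding.

95%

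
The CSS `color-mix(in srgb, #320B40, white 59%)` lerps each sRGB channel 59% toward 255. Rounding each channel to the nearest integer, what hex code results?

#AB9BB1

#320B40 is rgb(50, 11, 64).
A 59% tint moves each channel 59% toward 255:
  R: 50 + 120.95 = 170.95 → 171
  G: 11 + 143.96 = 154.96 → 155
  B: 64 + 0.59×(255−64) = 64 + 112.69 = 176.69 → 177
rgb(171, 155, 177) = #AB9BB1.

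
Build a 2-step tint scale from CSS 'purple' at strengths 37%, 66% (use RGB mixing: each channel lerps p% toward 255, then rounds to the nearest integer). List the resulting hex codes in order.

#af5eaf, #d4a8d4

CSS purple is rgb(128, 0, 128).
37%: (128 + 46.99 = 174.99→175, 0 + 94.35 = 94.35→94, 128 + 46.99 = 174.99→175) → #af5eaf
66%: (128 + 83.82 = 211.82→212, 0 + 168.3 = 168.3→168, 128 + 83.82 = 211.82→212) → #d4a8d4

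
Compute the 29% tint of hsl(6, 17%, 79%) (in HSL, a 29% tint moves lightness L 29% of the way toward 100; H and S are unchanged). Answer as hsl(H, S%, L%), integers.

hsl(6, 17%, 85%)

L moves 29% from 79 toward 100: 79 + 6.09 = 85.09 → 85.
H and S are unchanged.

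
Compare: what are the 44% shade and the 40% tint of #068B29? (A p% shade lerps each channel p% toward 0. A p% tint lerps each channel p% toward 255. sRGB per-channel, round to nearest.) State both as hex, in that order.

#068B29 is rgb(6, 139, 41).
44% shade:
  R: 6 + 0.44×(0−6) = 6 − 2.64 = 3.36 → 3
  G: 139 + 0.44×(0−139) = 139 − 61.16 = 77.84 → 78
  B: 41 + 0.44×(0−41) = 41 − 18.04 = 22.96 → 23
  → #034E17
40% tint:
  R: 6 + 99.6 = 105.6 → 106
  G: 139 + 0.4×(255−139) = 139 + 46.4 = 185.4 → 185
  B: 41 + 85.6 = 126.6 → 127
  → #6AB97F

#034E17, #6AB97F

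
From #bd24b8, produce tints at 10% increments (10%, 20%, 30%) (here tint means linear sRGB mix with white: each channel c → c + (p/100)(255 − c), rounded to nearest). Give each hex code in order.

#bd24b8 is rgb(189, 36, 184).
10%: (189 + 6.6 = 195.6→196, 36 + 21.9 = 57.9→58, 184 + 7.1 = 191.1→191) → #c43abf
20%: (189 + 13.2 = 202.2→202, 36 + 43.8 = 79.8→80, 184 + 14.2 = 198.2→198) → #ca50c6
30%: (189 + 19.8 = 208.8→209, 36 + 65.7 = 101.7→102, 184 + 21.3 = 205.3→205) → #d166cd

#c43abf, #ca50c6, #d166cd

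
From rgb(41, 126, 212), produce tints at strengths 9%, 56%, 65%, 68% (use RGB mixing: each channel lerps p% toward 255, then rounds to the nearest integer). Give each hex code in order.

#3c8ad8, #a1c6ec, #b4d2f0, #bbd6f1

9%: (41 + 19.26 = 60.26→60, 126 + 11.61 = 137.61→138, 212 + 3.87 = 215.87→216) → #3c8ad8
56%: (41 + 119.84 = 160.84→161, 126 + 72.24 = 198.24→198, 212 + 24.08 = 236.08→236) → #a1c6ec
65%: (41 + 139.1 = 180.1→180, 126 + 83.85 = 209.85→210, 212 + 27.95 = 239.95→240) → #b4d2f0
68%: (41 + 145.52 = 186.52→187, 126 + 87.72 = 213.72→214, 212 + 29.24 = 241.24→241) → #bbd6f1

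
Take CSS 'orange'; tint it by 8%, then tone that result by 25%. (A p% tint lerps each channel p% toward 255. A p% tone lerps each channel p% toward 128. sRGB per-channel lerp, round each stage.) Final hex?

#DFA12F

CSS orange is rgb(255, 165, 0).
An 8% tint moves each channel 8% toward 255:
  R: 255 + 0.08×(255−255) = 255 + 0 = 255 → 255
  G: 165 + 7.2 = 172.2 → 172
  B: 0 + 20.4 = 20.4 → 20
After the tint: rgb(255, 172, 20) = #FFAC14.
Per channel, c → c + 0.25(128 − c):
  R: 255 − 31.75 = 223.25 → 223
  G: 172 + 0.25×(128−172) = 172 − 11 = 161 → 161
  B: 20 + 0.25×(128−20) = 20 + 27 = 47 → 47
rgb(223, 161, 47) = #DFA12F.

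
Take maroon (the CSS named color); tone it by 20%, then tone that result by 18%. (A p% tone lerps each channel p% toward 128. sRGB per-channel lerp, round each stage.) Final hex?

CSS maroon is rgb(128, 0, 0).
Lerp each channel 20% toward 128:
  R: 128 + 0.2×(128−128) = 128 + 0 = 128 → 128
  G: 0 + 0.2×(128−0) = 0 + 25.6 = 25.6 → 26
  B: 0 + 25.6 = 25.6 → 26
After the tone: rgb(128, 26, 26) = #801A1A.
Per channel, c → c + 0.18(128 − c):
  R: 128 + 0 = 128 → 128
  G: 26 + 0.18×(128−26) = 26 + 18.36 = 44.36 → 44
  B: 26 + 18.36 = 44.36 → 44
rgb(128, 44, 44) = #802C2C.

#802C2C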